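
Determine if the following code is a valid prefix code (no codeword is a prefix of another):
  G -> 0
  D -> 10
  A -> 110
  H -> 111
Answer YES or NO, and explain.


Checking each pair (does one codeword prefix another?):
  G='0' vs D='10': no prefix
  G='0' vs A='110': no prefix
  G='0' vs H='111': no prefix
  D='10' vs G='0': no prefix
  D='10' vs A='110': no prefix
  D='10' vs H='111': no prefix
  A='110' vs G='0': no prefix
  A='110' vs D='10': no prefix
  A='110' vs H='111': no prefix
  H='111' vs G='0': no prefix
  H='111' vs D='10': no prefix
  H='111' vs A='110': no prefix
No violation found over all pairs.

YES -- this is a valid prefix code. No codeword is a prefix of any other codeword.


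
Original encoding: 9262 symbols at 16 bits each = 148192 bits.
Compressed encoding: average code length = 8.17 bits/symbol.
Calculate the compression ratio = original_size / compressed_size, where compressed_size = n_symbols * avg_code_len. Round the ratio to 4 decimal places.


original_size = n_symbols * orig_bits = 9262 * 16 = 148192 bits
compressed_size = n_symbols * avg_code_len = 9262 * 8.17 = 75670.54 bits
ratio = original_size / compressed_size = 148192 / 75670.54 = 1.9584

Compression ratio = 1.9584


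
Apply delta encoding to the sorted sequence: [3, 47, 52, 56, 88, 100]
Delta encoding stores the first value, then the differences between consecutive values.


First value: 3
Deltas:
  47 - 3 = 44
  52 - 47 = 5
  56 - 52 = 4
  88 - 56 = 32
  100 - 88 = 12


Delta encoded: [3, 44, 5, 4, 32, 12]


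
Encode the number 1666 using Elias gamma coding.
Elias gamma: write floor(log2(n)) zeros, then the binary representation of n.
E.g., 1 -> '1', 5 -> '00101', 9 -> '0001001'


num_bits = floor(log2(1666)) + 1 = 11
leading_zeros = num_bits - 1 = 10
binary(1666) = 11010000010

Elias gamma(1666) = '0000000000' + '11010000010' = 000000000011010000010 (21 bits)


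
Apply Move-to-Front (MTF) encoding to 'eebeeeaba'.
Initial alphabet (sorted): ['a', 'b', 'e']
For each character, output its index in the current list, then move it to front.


MTF encoding:
'e': index 2 in ['a', 'b', 'e'] -> ['e', 'a', 'b']
'e': index 0 in ['e', 'a', 'b'] -> ['e', 'a', 'b']
'b': index 2 in ['e', 'a', 'b'] -> ['b', 'e', 'a']
'e': index 1 in ['b', 'e', 'a'] -> ['e', 'b', 'a']
'e': index 0 in ['e', 'b', 'a'] -> ['e', 'b', 'a']
'e': index 0 in ['e', 'b', 'a'] -> ['e', 'b', 'a']
'a': index 2 in ['e', 'b', 'a'] -> ['a', 'e', 'b']
'b': index 2 in ['a', 'e', 'b'] -> ['b', 'a', 'e']
'a': index 1 in ['b', 'a', 'e'] -> ['a', 'b', 'e']


Output: [2, 0, 2, 1, 0, 0, 2, 2, 1]


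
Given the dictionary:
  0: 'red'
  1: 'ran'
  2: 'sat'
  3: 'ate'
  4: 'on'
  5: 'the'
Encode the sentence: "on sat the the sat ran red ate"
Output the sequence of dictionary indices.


Look up each word in the dictionary:
  'on' -> 4
  'sat' -> 2
  'the' -> 5
  'the' -> 5
  'sat' -> 2
  'ran' -> 1
  'red' -> 0
  'ate' -> 3

Encoded: [4, 2, 5, 5, 2, 1, 0, 3]


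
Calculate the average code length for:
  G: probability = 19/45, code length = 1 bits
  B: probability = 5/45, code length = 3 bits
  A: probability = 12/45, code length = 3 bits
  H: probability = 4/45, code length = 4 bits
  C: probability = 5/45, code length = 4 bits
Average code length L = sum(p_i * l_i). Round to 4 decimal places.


Weighted contributions p_i * l_i:
  G: (19/45) * 1 = 19/45
  B: (5/45) * 3 = 15/45
  A: (12/45) * 3 = 36/45
  H: (4/45) * 4 = 16/45
  C: (5/45) * 4 = 20/45
Sum = (19 + 15 + 36 + 16 + 20)/45 = 106/45

L = 106/45 = 2.3556 bits/symbol


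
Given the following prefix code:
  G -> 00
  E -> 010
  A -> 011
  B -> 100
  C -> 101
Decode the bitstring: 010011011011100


Decoding step by step:
Bits 010 -> E
Bits 011 -> A
Bits 011 -> A
Bits 011 -> A
Bits 100 -> B


Decoded message: EAAAB


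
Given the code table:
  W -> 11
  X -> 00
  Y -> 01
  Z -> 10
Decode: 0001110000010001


Decoding:
00 -> X
01 -> Y
11 -> W
00 -> X
00 -> X
01 -> Y
00 -> X
01 -> Y


Result: XYWXXYXY


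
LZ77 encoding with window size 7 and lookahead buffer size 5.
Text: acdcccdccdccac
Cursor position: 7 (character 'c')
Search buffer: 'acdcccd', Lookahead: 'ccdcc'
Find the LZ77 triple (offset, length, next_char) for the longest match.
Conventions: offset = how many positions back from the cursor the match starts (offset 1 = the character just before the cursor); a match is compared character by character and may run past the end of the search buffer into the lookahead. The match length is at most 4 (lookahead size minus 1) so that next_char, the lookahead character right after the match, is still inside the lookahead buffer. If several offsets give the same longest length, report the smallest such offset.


Try each offset into the search buffer:
  offset=1 (pos 6, char 'd'): match length 0
  offset=2 (pos 5, char 'c'): match length 1
  offset=3 (pos 4, char 'c'): match length 4
  offset=4 (pos 3, char 'c'): match length 2
  offset=5 (pos 2, char 'd'): match length 0
  offset=6 (pos 1, char 'c'): match length 1
  offset=7 (pos 0, char 'a'): match length 0
Longest match has length 4 at offset 3.
next_char = character at position 7 + 4 = 11 -> 'c'

Best match: offset=3, length=4 (matching 'ccdc' starting at position 4)
LZ77 triple: (3, 4, 'c')


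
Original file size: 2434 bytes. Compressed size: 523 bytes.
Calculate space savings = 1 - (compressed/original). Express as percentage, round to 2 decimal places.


ratio = compressed/original = 523/2434 = 0.214873
savings = 1 - ratio = 1 - 0.214873 = 0.785127
as a percentage: 0.785127 * 100 = 78.51%

Space savings = 1 - 523/2434 = 78.51%


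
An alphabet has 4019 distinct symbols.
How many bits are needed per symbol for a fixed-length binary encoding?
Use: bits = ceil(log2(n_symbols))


log2(4019) = 11.9726
Bracket: 2^11 = 2048 < 4019 <= 2^12 = 4096
So ceil(log2(4019)) = 12

bits = ceil(log2(4019)) = ceil(11.9726) = 12 bits


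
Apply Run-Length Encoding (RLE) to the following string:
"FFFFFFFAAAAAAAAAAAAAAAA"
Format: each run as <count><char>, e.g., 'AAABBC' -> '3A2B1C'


Scanning runs left to right:
  i=0: run of 'F' x 7 -> '7F'
  i=7: run of 'A' x 16 -> '16A'

RLE = 7F16A


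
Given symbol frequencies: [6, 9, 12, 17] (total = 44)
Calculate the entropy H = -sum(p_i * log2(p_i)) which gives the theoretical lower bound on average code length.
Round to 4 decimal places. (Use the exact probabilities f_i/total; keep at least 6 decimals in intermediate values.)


Per-symbol terms -p_i * log2(p_i) with p_i = f_i/44:
  p = 6/44 = 0.136364: log2(p) = -2.874469, -p*log2(p) = 0.391973
  p = 9/44 = 0.204545: log2(p) = -2.289507, -p*log2(p) = 0.468308
  p = 12/44 = 0.272727: log2(p) = -1.874469, -p*log2(p) = 0.511219
  p = 17/44 = 0.386364: log2(p) = -1.371969, -p*log2(p) = 0.530079
H = 0.391973 + 0.468308 + 0.511219 + 0.530079 = 1.901579

H = 1.9016 bits/symbol


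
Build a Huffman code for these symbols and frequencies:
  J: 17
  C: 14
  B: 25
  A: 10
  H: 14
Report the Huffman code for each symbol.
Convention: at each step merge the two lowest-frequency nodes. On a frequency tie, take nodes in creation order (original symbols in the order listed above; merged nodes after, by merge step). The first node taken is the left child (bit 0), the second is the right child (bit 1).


Huffman tree construction:
Step 1: Merge A(10) + C(14) = 24
Step 2: Merge H(14) + J(17) = 31
Step 3: Merge (A+C)(24) + B(25) = 49
Step 4: Merge (H+J)(31) + ((A+C)+B)(49) = 80
Read each symbol's code off the tree from the root (left child = 0, right child = 1).

Codes:
  J: 01 (length 2)
  C: 101 (length 3)
  B: 11 (length 2)
  A: 100 (length 3)
  H: 00 (length 2)
Average code length: 184/80 = 2.3000 bits/symbol


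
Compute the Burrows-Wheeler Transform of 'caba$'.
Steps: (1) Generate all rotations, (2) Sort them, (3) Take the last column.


Rotations (sorted):
  0: $caba -> last char: a
  1: a$cab -> last char: b
  2: aba$c -> last char: c
  3: ba$ca -> last char: a
  4: caba$ -> last char: $


BWT = abca$


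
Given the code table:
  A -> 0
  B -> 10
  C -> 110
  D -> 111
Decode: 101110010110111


Decoding:
10 -> B
111 -> D
0 -> A
0 -> A
10 -> B
110 -> C
111 -> D


Result: BDAABCD


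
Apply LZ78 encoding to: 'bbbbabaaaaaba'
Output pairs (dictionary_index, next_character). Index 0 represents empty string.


LZ78 encoding steps:
Dictionary: {0: ''}
Step 1: w='' (idx 0), next='b' -> output (0, 'b'), add 'b' as idx 1
Step 2: w='b' (idx 1), next='b' -> output (1, 'b'), add 'bb' as idx 2
Step 3: w='b' (idx 1), next='a' -> output (1, 'a'), add 'ba' as idx 3
Step 4: w='ba' (idx 3), next='a' -> output (3, 'a'), add 'baa' as idx 4
Step 5: w='' (idx 0), next='a' -> output (0, 'a'), add 'a' as idx 5
Step 6: w='a' (idx 5), next='a' -> output (5, 'a'), add 'aa' as idx 6
Step 7: w='ba' (idx 3), end of input -> output (3, '')


Encoded: [(0, 'b'), (1, 'b'), (1, 'a'), (3, 'a'), (0, 'a'), (5, 'a'), (3, '')]


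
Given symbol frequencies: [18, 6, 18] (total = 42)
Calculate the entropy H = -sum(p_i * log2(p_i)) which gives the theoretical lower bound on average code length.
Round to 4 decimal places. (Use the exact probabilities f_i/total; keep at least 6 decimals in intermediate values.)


Per-symbol terms -p_i * log2(p_i) with p_i = f_i/42:
  p = 18/42 = 0.428571: log2(p) = -1.222392, -p*log2(p) = 0.523882
  p = 6/42 = 0.142857: log2(p) = -2.807355, -p*log2(p) = 0.401051
  p = 18/42 = 0.428571: log2(p) = -1.222392, -p*log2(p) = 0.523882
H = 0.523882 + 0.401051 + 0.523882 = 1.448815

H = 1.4488 bits/symbol


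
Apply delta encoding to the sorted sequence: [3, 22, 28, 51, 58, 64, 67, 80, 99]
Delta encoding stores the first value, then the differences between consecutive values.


First value: 3
Deltas:
  22 - 3 = 19
  28 - 22 = 6
  51 - 28 = 23
  58 - 51 = 7
  64 - 58 = 6
  67 - 64 = 3
  80 - 67 = 13
  99 - 80 = 19


Delta encoded: [3, 19, 6, 23, 7, 6, 3, 13, 19]


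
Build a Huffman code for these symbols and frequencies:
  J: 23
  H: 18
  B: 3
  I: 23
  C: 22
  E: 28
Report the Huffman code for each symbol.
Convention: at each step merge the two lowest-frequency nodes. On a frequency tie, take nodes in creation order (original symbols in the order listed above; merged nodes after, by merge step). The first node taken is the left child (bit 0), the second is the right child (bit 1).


Huffman tree construction:
Step 1: Merge B(3) + H(18) = 21
Step 2: Merge (B+H)(21) + C(22) = 43
Step 3: Merge J(23) + I(23) = 46
Step 4: Merge E(28) + ((B+H)+C)(43) = 71
Step 5: Merge (J+I)(46) + (E+((B+H)+C))(71) = 117
Read each symbol's code off the tree from the root (left child = 0, right child = 1).

Codes:
  J: 00 (length 2)
  H: 1101 (length 4)
  B: 1100 (length 4)
  I: 01 (length 2)
  C: 111 (length 3)
  E: 10 (length 2)
Average code length: 298/117 = 2.5470 bits/symbol


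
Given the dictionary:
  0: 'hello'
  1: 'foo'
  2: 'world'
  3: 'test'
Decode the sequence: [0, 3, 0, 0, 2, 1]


Look up each index in the dictionary:
  0 -> 'hello'
  3 -> 'test'
  0 -> 'hello'
  0 -> 'hello'
  2 -> 'world'
  1 -> 'foo'

Decoded: "hello test hello hello world foo"


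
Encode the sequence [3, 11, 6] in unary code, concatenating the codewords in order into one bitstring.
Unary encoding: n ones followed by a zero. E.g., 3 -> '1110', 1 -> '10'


Encode each number as n ones followed by a terminating 0:
  3 -> 1110 (4 bits)
  11 -> 111111111110 (12 bits)
  6 -> 1111110 (7 bits)
Total length = 4 + 12 + 7 = 23 bits.

Unary([3, 11, 6]) = 11101111111111101111110 (23 bits)


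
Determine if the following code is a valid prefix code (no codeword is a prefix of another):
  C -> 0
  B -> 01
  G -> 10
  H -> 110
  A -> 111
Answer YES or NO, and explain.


Checking each pair (does one codeword prefix another?):
  C='0' vs B='01': prefix -- VIOLATION

NO -- this is NOT a valid prefix code. C (0) is a prefix of B (01).


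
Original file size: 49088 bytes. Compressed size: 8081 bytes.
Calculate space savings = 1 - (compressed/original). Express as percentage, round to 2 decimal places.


ratio = compressed/original = 8081/49088 = 0.164623
savings = 1 - ratio = 1 - 0.164623 = 0.835377
as a percentage: 0.835377 * 100 = 83.54%

Space savings = 1 - 8081/49088 = 83.54%


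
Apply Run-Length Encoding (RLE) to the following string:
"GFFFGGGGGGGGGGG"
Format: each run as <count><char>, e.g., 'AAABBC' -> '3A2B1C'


Scanning runs left to right:
  i=0: run of 'G' x 1 -> '1G'
  i=1: run of 'F' x 3 -> '3F'
  i=4: run of 'G' x 11 -> '11G'

RLE = 1G3F11G


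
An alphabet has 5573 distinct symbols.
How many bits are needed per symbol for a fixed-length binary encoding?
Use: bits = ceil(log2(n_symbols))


log2(5573) = 12.4442
Bracket: 2^12 = 4096 < 5573 <= 2^13 = 8192
So ceil(log2(5573)) = 13

bits = ceil(log2(5573)) = ceil(12.4442) = 13 bits


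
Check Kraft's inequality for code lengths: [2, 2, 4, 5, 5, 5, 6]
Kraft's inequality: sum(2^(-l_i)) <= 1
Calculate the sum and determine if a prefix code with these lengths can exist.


Sum = 2^(-2) + 2^(-2) + 2^(-4) + 2^(-5) + 2^(-5) + 2^(-5) + 2^(-6)
    = 0.25 + 0.25 + 0.0625 + 0.03125 + 0.03125 + 0.03125 + 0.015625
    = 43/64 = 0.671875
Since 0.671875 <= 1, Kraft's inequality IS satisfied.
A prefix code with these lengths CAN exist.

Kraft sum = 0.671875. Satisfied.


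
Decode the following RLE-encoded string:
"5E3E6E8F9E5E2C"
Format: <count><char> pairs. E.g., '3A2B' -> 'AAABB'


Expanding each <count><char> pair:
  5E -> 'EEEEE'
  3E -> 'EEE'
  6E -> 'EEEEEE'
  8F -> 'FFFFFFFF'
  9E -> 'EEEEEEEEE'
  5E -> 'EEEEE'
  2C -> 'CC'

Decoded = EEEEEEEEEEEEEEFFFFFFFFEEEEEEEEEEEEEECC


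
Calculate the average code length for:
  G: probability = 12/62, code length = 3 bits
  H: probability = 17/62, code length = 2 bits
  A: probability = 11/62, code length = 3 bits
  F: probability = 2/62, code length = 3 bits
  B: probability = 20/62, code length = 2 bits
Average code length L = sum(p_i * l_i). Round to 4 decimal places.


Weighted contributions p_i * l_i:
  G: (12/62) * 3 = 36/62
  H: (17/62) * 2 = 34/62
  A: (11/62) * 3 = 33/62
  F: (2/62) * 3 = 6/62
  B: (20/62) * 2 = 40/62
Sum = (36 + 34 + 33 + 6 + 40)/62 = 149/62

L = 149/62 = 2.4032 bits/symbol


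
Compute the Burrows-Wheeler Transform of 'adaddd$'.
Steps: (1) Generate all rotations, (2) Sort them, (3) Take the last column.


Rotations (sorted):
  0: $adaddd -> last char: d
  1: adaddd$ -> last char: $
  2: addd$ad -> last char: d
  3: d$adadd -> last char: d
  4: daddd$a -> last char: a
  5: dd$adad -> last char: d
  6: ddd$ada -> last char: a


BWT = d$ddada


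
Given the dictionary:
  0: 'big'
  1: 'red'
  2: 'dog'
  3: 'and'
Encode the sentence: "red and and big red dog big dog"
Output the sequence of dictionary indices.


Look up each word in the dictionary:
  'red' -> 1
  'and' -> 3
  'and' -> 3
  'big' -> 0
  'red' -> 1
  'dog' -> 2
  'big' -> 0
  'dog' -> 2

Encoded: [1, 3, 3, 0, 1, 2, 0, 2]


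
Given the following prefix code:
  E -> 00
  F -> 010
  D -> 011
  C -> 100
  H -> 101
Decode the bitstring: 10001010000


Decoding step by step:
Bits 100 -> C
Bits 010 -> F
Bits 100 -> C
Bits 00 -> E


Decoded message: CFCE


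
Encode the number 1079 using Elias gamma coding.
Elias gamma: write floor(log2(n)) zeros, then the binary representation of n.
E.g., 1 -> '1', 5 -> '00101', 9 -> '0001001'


num_bits = floor(log2(1079)) + 1 = 11
leading_zeros = num_bits - 1 = 10
binary(1079) = 10000110111

Elias gamma(1079) = '0000000000' + '10000110111' = 000000000010000110111 (21 bits)


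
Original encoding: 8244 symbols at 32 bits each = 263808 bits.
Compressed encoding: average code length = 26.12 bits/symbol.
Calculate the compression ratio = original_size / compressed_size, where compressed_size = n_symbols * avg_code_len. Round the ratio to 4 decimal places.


original_size = n_symbols * orig_bits = 8244 * 32 = 263808 bits
compressed_size = n_symbols * avg_code_len = 8244 * 26.12 = 215333.28 bits
ratio = original_size / compressed_size = 263808 / 215333.28 = 1.2251

Compression ratio = 1.2251


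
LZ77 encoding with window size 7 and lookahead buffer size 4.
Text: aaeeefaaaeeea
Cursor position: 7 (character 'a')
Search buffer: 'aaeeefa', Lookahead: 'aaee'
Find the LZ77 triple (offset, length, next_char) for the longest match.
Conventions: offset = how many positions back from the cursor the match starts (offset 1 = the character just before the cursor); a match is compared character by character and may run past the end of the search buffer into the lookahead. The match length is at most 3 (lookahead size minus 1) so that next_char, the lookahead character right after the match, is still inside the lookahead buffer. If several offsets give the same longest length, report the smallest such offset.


Try each offset into the search buffer:
  offset=1 (pos 6, char 'a'): match length 2
  offset=2 (pos 5, char 'f'): match length 0
  offset=3 (pos 4, char 'e'): match length 0
  offset=4 (pos 3, char 'e'): match length 0
  offset=5 (pos 2, char 'e'): match length 0
  offset=6 (pos 1, char 'a'): match length 1
  offset=7 (pos 0, char 'a'): match length 3
Longest match has length 3 at offset 7.
next_char = character at position 7 + 3 = 10 -> 'e'

Best match: offset=7, length=3 (matching 'aae' starting at position 0)
LZ77 triple: (7, 3, 'e')


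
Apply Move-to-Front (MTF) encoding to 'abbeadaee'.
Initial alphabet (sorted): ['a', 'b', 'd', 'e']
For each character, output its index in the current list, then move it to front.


MTF encoding:
'a': index 0 in ['a', 'b', 'd', 'e'] -> ['a', 'b', 'd', 'e']
'b': index 1 in ['a', 'b', 'd', 'e'] -> ['b', 'a', 'd', 'e']
'b': index 0 in ['b', 'a', 'd', 'e'] -> ['b', 'a', 'd', 'e']
'e': index 3 in ['b', 'a', 'd', 'e'] -> ['e', 'b', 'a', 'd']
'a': index 2 in ['e', 'b', 'a', 'd'] -> ['a', 'e', 'b', 'd']
'd': index 3 in ['a', 'e', 'b', 'd'] -> ['d', 'a', 'e', 'b']
'a': index 1 in ['d', 'a', 'e', 'b'] -> ['a', 'd', 'e', 'b']
'e': index 2 in ['a', 'd', 'e', 'b'] -> ['e', 'a', 'd', 'b']
'e': index 0 in ['e', 'a', 'd', 'b'] -> ['e', 'a', 'd', 'b']


Output: [0, 1, 0, 3, 2, 3, 1, 2, 0]


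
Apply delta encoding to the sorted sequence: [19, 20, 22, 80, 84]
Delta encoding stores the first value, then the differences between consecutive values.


First value: 19
Deltas:
  20 - 19 = 1
  22 - 20 = 2
  80 - 22 = 58
  84 - 80 = 4


Delta encoded: [19, 1, 2, 58, 4]


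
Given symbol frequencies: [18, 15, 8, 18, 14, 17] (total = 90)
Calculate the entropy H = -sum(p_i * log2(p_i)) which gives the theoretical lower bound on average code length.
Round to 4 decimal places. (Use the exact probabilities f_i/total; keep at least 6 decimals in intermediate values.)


Per-symbol terms -p_i * log2(p_i) with p_i = f_i/90:
  p = 18/90 = 0.200000: log2(p) = -2.321928, -p*log2(p) = 0.464386
  p = 15/90 = 0.166667: log2(p) = -2.584963, -p*log2(p) = 0.430827
  p = 8/90 = 0.088889: log2(p) = -3.491853, -p*log2(p) = 0.310387
  p = 18/90 = 0.200000: log2(p) = -2.321928, -p*log2(p) = 0.464386
  p = 14/90 = 0.155556: log2(p) = -2.684498, -p*log2(p) = 0.417589
  p = 17/90 = 0.188889: log2(p) = -2.404390, -p*log2(p) = 0.454163
H = 0.464386 + 0.430827 + 0.310387 + 0.464386 + 0.417589 + 0.454163 = 2.541738

H = 2.5417 bits/symbol


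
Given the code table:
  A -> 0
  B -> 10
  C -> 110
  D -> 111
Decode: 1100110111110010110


Decoding:
110 -> C
0 -> A
110 -> C
111 -> D
110 -> C
0 -> A
10 -> B
110 -> C


Result: CACDCABC


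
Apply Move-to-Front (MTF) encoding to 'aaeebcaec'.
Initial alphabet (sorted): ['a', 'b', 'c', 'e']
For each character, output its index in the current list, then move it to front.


MTF encoding:
'a': index 0 in ['a', 'b', 'c', 'e'] -> ['a', 'b', 'c', 'e']
'a': index 0 in ['a', 'b', 'c', 'e'] -> ['a', 'b', 'c', 'e']
'e': index 3 in ['a', 'b', 'c', 'e'] -> ['e', 'a', 'b', 'c']
'e': index 0 in ['e', 'a', 'b', 'c'] -> ['e', 'a', 'b', 'c']
'b': index 2 in ['e', 'a', 'b', 'c'] -> ['b', 'e', 'a', 'c']
'c': index 3 in ['b', 'e', 'a', 'c'] -> ['c', 'b', 'e', 'a']
'a': index 3 in ['c', 'b', 'e', 'a'] -> ['a', 'c', 'b', 'e']
'e': index 3 in ['a', 'c', 'b', 'e'] -> ['e', 'a', 'c', 'b']
'c': index 2 in ['e', 'a', 'c', 'b'] -> ['c', 'e', 'a', 'b']


Output: [0, 0, 3, 0, 2, 3, 3, 3, 2]


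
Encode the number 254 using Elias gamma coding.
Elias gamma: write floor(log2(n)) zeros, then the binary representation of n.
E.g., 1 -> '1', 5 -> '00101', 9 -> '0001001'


num_bits = floor(log2(254)) + 1 = 8
leading_zeros = num_bits - 1 = 7
binary(254) = 11111110

Elias gamma(254) = '0000000' + '11111110' = 000000011111110 (15 bits)


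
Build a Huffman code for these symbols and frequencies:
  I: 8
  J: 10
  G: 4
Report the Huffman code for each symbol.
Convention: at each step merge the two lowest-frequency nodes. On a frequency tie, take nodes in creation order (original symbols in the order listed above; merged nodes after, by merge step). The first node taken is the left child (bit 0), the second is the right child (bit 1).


Huffman tree construction:
Step 1: Merge G(4) + I(8) = 12
Step 2: Merge J(10) + (G+I)(12) = 22
Read each symbol's code off the tree from the root (left child = 0, right child = 1).

Codes:
  I: 11 (length 2)
  J: 0 (length 1)
  G: 10 (length 2)
Average code length: 34/22 = 1.5455 bits/symbol


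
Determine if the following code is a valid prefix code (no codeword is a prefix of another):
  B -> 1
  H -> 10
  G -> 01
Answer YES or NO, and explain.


Checking each pair (does one codeword prefix another?):
  B='1' vs H='10': prefix -- VIOLATION

NO -- this is NOT a valid prefix code. B (1) is a prefix of H (10).


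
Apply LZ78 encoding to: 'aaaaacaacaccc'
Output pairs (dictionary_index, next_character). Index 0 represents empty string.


LZ78 encoding steps:
Dictionary: {0: ''}
Step 1: w='' (idx 0), next='a' -> output (0, 'a'), add 'a' as idx 1
Step 2: w='a' (idx 1), next='a' -> output (1, 'a'), add 'aa' as idx 2
Step 3: w='aa' (idx 2), next='c' -> output (2, 'c'), add 'aac' as idx 3
Step 4: w='aac' (idx 3), next='a' -> output (3, 'a'), add 'aaca' as idx 4
Step 5: w='' (idx 0), next='c' -> output (0, 'c'), add 'c' as idx 5
Step 6: w='c' (idx 5), next='c' -> output (5, 'c'), add 'cc' as idx 6


Encoded: [(0, 'a'), (1, 'a'), (2, 'c'), (3, 'a'), (0, 'c'), (5, 'c')]


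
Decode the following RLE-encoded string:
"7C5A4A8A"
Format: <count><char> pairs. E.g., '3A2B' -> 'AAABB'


Expanding each <count><char> pair:
  7C -> 'CCCCCCC'
  5A -> 'AAAAA'
  4A -> 'AAAA'
  8A -> 'AAAAAAAA'

Decoded = CCCCCCCAAAAAAAAAAAAAAAAA


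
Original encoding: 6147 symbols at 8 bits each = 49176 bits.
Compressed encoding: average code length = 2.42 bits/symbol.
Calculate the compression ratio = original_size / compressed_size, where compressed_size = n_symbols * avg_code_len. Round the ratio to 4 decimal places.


original_size = n_symbols * orig_bits = 6147 * 8 = 49176 bits
compressed_size = n_symbols * avg_code_len = 6147 * 2.42 = 14875.74 bits
ratio = original_size / compressed_size = 49176 / 14875.74 = 3.3058

Compression ratio = 3.3058


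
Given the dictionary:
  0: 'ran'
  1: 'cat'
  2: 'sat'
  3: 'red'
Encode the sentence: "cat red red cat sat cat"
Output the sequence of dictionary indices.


Look up each word in the dictionary:
  'cat' -> 1
  'red' -> 3
  'red' -> 3
  'cat' -> 1
  'sat' -> 2
  'cat' -> 1

Encoded: [1, 3, 3, 1, 2, 1]


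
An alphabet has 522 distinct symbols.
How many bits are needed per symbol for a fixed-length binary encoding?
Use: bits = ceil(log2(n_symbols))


log2(522) = 9.0279
Bracket: 2^9 = 512 < 522 <= 2^10 = 1024
So ceil(log2(522)) = 10

bits = ceil(log2(522)) = ceil(9.0279) = 10 bits


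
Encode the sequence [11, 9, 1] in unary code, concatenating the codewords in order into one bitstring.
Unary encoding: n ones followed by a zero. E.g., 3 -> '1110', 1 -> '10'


Encode each number as n ones followed by a terminating 0:
  11 -> 111111111110 (12 bits)
  9 -> 1111111110 (10 bits)
  1 -> 10 (2 bits)
Total length = 12 + 10 + 2 = 24 bits.

Unary([11, 9, 1]) = 111111111110111111111010 (24 bits)


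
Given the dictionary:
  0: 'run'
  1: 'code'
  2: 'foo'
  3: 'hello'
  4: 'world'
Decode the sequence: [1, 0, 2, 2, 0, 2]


Look up each index in the dictionary:
  1 -> 'code'
  0 -> 'run'
  2 -> 'foo'
  2 -> 'foo'
  0 -> 'run'
  2 -> 'foo'

Decoded: "code run foo foo run foo"


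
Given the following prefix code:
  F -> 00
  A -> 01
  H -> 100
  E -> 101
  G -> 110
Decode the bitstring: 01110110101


Decoding step by step:
Bits 01 -> A
Bits 110 -> G
Bits 110 -> G
Bits 101 -> E


Decoded message: AGGE


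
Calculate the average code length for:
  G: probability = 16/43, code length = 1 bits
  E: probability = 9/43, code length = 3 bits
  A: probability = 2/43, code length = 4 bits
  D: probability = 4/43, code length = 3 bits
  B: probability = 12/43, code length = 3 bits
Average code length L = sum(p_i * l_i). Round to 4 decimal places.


Weighted contributions p_i * l_i:
  G: (16/43) * 1 = 16/43
  E: (9/43) * 3 = 27/43
  A: (2/43) * 4 = 8/43
  D: (4/43) * 3 = 12/43
  B: (12/43) * 3 = 36/43
Sum = (16 + 27 + 8 + 12 + 36)/43 = 99/43

L = 99/43 = 2.3023 bits/symbol


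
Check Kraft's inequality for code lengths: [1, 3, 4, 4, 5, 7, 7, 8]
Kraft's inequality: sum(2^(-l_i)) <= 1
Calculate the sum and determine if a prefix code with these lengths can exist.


Sum = 2^(-1) + 2^(-3) + 2^(-4) + 2^(-4) + 2^(-5) + 2^(-7) + 2^(-7) + 2^(-8)
    = 0.5 + 0.125 + 0.0625 + 0.0625 + 0.03125 + 0.0078125 + 0.0078125 + 0.00390625
    = 205/256 = 0.80078125
Since 0.80078125 <= 1, Kraft's inequality IS satisfied.
A prefix code with these lengths CAN exist.

Kraft sum = 0.80078125. Satisfied.


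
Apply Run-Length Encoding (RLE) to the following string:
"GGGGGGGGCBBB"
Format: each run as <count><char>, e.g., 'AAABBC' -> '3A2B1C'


Scanning runs left to right:
  i=0: run of 'G' x 8 -> '8G'
  i=8: run of 'C' x 1 -> '1C'
  i=9: run of 'B' x 3 -> '3B'

RLE = 8G1C3B


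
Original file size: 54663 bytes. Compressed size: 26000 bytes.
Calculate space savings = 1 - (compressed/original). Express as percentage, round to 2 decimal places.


ratio = compressed/original = 26000/54663 = 0.475642
savings = 1 - ratio = 1 - 0.475642 = 0.524358
as a percentage: 0.524358 * 100 = 52.44%

Space savings = 1 - 26000/54663 = 52.44%


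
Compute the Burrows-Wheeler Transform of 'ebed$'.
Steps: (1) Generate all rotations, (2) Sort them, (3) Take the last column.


Rotations (sorted):
  0: $ebed -> last char: d
  1: bed$e -> last char: e
  2: d$ebe -> last char: e
  3: ebed$ -> last char: $
  4: ed$eb -> last char: b


BWT = dee$b


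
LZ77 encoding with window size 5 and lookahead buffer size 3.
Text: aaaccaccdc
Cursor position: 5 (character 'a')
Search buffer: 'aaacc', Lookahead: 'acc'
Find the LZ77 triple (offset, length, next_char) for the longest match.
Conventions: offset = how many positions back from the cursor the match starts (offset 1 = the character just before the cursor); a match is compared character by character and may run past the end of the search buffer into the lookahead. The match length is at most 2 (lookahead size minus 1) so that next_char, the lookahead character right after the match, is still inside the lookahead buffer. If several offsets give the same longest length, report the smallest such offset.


Try each offset into the search buffer:
  offset=1 (pos 4, char 'c'): match length 0
  offset=2 (pos 3, char 'c'): match length 0
  offset=3 (pos 2, char 'a'): match length 2
  offset=4 (pos 1, char 'a'): match length 1
  offset=5 (pos 0, char 'a'): match length 1
Longest match has length 2 at offset 3.
next_char = character at position 5 + 2 = 7 -> 'c'

Best match: offset=3, length=2 (matching 'ac' starting at position 2)
LZ77 triple: (3, 2, 'c')


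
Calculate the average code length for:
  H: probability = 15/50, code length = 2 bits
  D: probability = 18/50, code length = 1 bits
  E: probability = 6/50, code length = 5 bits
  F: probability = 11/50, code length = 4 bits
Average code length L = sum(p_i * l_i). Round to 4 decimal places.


Weighted contributions p_i * l_i:
  H: (15/50) * 2 = 30/50
  D: (18/50) * 1 = 18/50
  E: (6/50) * 5 = 30/50
  F: (11/50) * 4 = 44/50
Sum = (30 + 18 + 30 + 44)/50 = 122/50

L = 122/50 = 2.4400 bits/symbol


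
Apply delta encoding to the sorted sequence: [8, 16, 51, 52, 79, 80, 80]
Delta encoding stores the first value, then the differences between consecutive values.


First value: 8
Deltas:
  16 - 8 = 8
  51 - 16 = 35
  52 - 51 = 1
  79 - 52 = 27
  80 - 79 = 1
  80 - 80 = 0


Delta encoded: [8, 8, 35, 1, 27, 1, 0]


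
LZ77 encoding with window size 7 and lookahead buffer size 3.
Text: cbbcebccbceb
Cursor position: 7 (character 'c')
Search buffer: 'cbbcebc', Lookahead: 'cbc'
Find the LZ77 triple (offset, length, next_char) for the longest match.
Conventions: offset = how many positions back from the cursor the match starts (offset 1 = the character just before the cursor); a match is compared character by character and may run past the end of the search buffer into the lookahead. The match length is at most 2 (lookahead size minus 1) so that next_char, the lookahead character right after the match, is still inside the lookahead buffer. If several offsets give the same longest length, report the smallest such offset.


Try each offset into the search buffer:
  offset=1 (pos 6, char 'c'): match length 1
  offset=2 (pos 5, char 'b'): match length 0
  offset=3 (pos 4, char 'e'): match length 0
  offset=4 (pos 3, char 'c'): match length 1
  offset=5 (pos 2, char 'b'): match length 0
  offset=6 (pos 1, char 'b'): match length 0
  offset=7 (pos 0, char 'c'): match length 2
Longest match has length 2 at offset 7.
next_char = character at position 7 + 2 = 9 -> 'c'

Best match: offset=7, length=2 (matching 'cb' starting at position 0)
LZ77 triple: (7, 2, 'c')


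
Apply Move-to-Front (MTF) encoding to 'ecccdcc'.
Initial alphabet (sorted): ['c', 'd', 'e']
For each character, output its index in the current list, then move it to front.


MTF encoding:
'e': index 2 in ['c', 'd', 'e'] -> ['e', 'c', 'd']
'c': index 1 in ['e', 'c', 'd'] -> ['c', 'e', 'd']
'c': index 0 in ['c', 'e', 'd'] -> ['c', 'e', 'd']
'c': index 0 in ['c', 'e', 'd'] -> ['c', 'e', 'd']
'd': index 2 in ['c', 'e', 'd'] -> ['d', 'c', 'e']
'c': index 1 in ['d', 'c', 'e'] -> ['c', 'd', 'e']
'c': index 0 in ['c', 'd', 'e'] -> ['c', 'd', 'e']


Output: [2, 1, 0, 0, 2, 1, 0]


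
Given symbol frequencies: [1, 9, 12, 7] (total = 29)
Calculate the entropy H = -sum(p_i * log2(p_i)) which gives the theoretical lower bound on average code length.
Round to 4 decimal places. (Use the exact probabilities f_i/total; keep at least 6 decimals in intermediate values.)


Per-symbol terms -p_i * log2(p_i) with p_i = f_i/29:
  p = 1/29 = 0.034483: log2(p) = -4.857981, -p*log2(p) = 0.167517
  p = 9/29 = 0.310345: log2(p) = -1.688056, -p*log2(p) = 0.523879
  p = 12/29 = 0.413793: log2(p) = -1.273018, -p*log2(p) = 0.526766
  p = 7/29 = 0.241379: log2(p) = -2.050626, -p*log2(p) = 0.494979
H = 0.167517 + 0.523879 + 0.526766 + 0.494979 = 1.713141

H = 1.7131 bits/symbol


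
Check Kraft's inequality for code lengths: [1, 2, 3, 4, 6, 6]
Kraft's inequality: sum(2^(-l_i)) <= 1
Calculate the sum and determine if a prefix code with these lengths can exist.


Sum = 2^(-1) + 2^(-2) + 2^(-3) + 2^(-4) + 2^(-6) + 2^(-6)
    = 0.5 + 0.25 + 0.125 + 0.0625 + 0.015625 + 0.015625
    = 62/64 = 0.96875
Since 0.96875 <= 1, Kraft's inequality IS satisfied.
A prefix code with these lengths CAN exist.

Kraft sum = 0.96875. Satisfied.


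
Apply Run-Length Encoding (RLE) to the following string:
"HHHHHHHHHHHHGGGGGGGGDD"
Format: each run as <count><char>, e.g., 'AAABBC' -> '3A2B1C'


Scanning runs left to right:
  i=0: run of 'H' x 12 -> '12H'
  i=12: run of 'G' x 8 -> '8G'
  i=20: run of 'D' x 2 -> '2D'

RLE = 12H8G2D


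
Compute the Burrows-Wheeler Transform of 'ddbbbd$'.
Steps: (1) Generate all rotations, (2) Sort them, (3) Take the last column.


Rotations (sorted):
  0: $ddbbbd -> last char: d
  1: bbbd$dd -> last char: d
  2: bbd$ddb -> last char: b
  3: bd$ddbb -> last char: b
  4: d$ddbbb -> last char: b
  5: dbbbd$d -> last char: d
  6: ddbbbd$ -> last char: $


BWT = ddbbbd$


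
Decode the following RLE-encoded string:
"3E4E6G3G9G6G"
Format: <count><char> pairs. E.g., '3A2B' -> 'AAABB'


Expanding each <count><char> pair:
  3E -> 'EEE'
  4E -> 'EEEE'
  6G -> 'GGGGGG'
  3G -> 'GGG'
  9G -> 'GGGGGGGGG'
  6G -> 'GGGGGG'

Decoded = EEEEEEEGGGGGGGGGGGGGGGGGGGGGGGG


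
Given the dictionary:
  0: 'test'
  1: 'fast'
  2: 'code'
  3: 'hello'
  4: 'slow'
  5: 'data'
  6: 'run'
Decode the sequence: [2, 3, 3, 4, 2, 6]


Look up each index in the dictionary:
  2 -> 'code'
  3 -> 'hello'
  3 -> 'hello'
  4 -> 'slow'
  2 -> 'code'
  6 -> 'run'

Decoded: "code hello hello slow code run"


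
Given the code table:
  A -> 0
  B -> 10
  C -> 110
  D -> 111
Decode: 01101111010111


Decoding:
0 -> A
110 -> C
111 -> D
10 -> B
10 -> B
111 -> D


Result: ACDBBD


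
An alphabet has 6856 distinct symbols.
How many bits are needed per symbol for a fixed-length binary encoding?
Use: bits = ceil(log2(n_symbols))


log2(6856) = 12.7432
Bracket: 2^12 = 4096 < 6856 <= 2^13 = 8192
So ceil(log2(6856)) = 13

bits = ceil(log2(6856)) = ceil(12.7432) = 13 bits


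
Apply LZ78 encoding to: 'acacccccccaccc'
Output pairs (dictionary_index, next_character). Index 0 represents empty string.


LZ78 encoding steps:
Dictionary: {0: ''}
Step 1: w='' (idx 0), next='a' -> output (0, 'a'), add 'a' as idx 1
Step 2: w='' (idx 0), next='c' -> output (0, 'c'), add 'c' as idx 2
Step 3: w='a' (idx 1), next='c' -> output (1, 'c'), add 'ac' as idx 3
Step 4: w='c' (idx 2), next='c' -> output (2, 'c'), add 'cc' as idx 4
Step 5: w='cc' (idx 4), next='c' -> output (4, 'c'), add 'ccc' as idx 5
Step 6: w='c' (idx 2), next='a' -> output (2, 'a'), add 'ca' as idx 6
Step 7: w='ccc' (idx 5), end of input -> output (5, '')


Encoded: [(0, 'a'), (0, 'c'), (1, 'c'), (2, 'c'), (4, 'c'), (2, 'a'), (5, '')]


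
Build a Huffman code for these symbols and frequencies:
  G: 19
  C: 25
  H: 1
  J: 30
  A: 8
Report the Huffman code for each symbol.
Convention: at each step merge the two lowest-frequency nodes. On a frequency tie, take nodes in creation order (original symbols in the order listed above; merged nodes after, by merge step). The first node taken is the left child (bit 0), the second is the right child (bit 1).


Huffman tree construction:
Step 1: Merge H(1) + A(8) = 9
Step 2: Merge (H+A)(9) + G(19) = 28
Step 3: Merge C(25) + ((H+A)+G)(28) = 53
Step 4: Merge J(30) + (C+((H+A)+G))(53) = 83
Read each symbol's code off the tree from the root (left child = 0, right child = 1).

Codes:
  G: 111 (length 3)
  C: 10 (length 2)
  H: 1100 (length 4)
  J: 0 (length 1)
  A: 1101 (length 4)
Average code length: 173/83 = 2.0843 bits/symbol


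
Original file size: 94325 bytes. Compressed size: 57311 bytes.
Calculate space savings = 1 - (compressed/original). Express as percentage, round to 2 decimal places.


ratio = compressed/original = 57311/94325 = 0.607591
savings = 1 - ratio = 1 - 0.607591 = 0.392409
as a percentage: 0.392409 * 100 = 39.24%

Space savings = 1 - 57311/94325 = 39.24%


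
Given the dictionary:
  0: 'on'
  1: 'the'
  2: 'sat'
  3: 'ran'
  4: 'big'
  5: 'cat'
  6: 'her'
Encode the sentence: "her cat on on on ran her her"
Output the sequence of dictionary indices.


Look up each word in the dictionary:
  'her' -> 6
  'cat' -> 5
  'on' -> 0
  'on' -> 0
  'on' -> 0
  'ran' -> 3
  'her' -> 6
  'her' -> 6

Encoded: [6, 5, 0, 0, 0, 3, 6, 6]


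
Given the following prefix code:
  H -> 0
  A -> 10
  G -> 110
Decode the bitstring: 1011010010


Decoding step by step:
Bits 10 -> A
Bits 110 -> G
Bits 10 -> A
Bits 0 -> H
Bits 10 -> A


Decoded message: AGAHA


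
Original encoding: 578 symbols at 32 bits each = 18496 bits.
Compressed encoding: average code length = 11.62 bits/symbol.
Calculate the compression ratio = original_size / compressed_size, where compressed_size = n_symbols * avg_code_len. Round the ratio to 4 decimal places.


original_size = n_symbols * orig_bits = 578 * 32 = 18496 bits
compressed_size = n_symbols * avg_code_len = 578 * 11.62 = 6716.36 bits
ratio = original_size / compressed_size = 18496 / 6716.36 = 2.7539

Compression ratio = 2.7539


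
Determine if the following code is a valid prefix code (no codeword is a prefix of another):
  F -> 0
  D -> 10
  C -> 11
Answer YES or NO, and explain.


Checking each pair (does one codeword prefix another?):
  F='0' vs D='10': no prefix
  F='0' vs C='11': no prefix
  D='10' vs F='0': no prefix
  D='10' vs C='11': no prefix
  C='11' vs F='0': no prefix
  C='11' vs D='10': no prefix
No violation found over all pairs.

YES -- this is a valid prefix code. No codeword is a prefix of any other codeword.


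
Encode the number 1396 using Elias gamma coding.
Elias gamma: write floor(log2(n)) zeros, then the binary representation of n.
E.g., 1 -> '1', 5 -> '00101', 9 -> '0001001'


num_bits = floor(log2(1396)) + 1 = 11
leading_zeros = num_bits - 1 = 10
binary(1396) = 10101110100

Elias gamma(1396) = '0000000000' + '10101110100' = 000000000010101110100 (21 bits)


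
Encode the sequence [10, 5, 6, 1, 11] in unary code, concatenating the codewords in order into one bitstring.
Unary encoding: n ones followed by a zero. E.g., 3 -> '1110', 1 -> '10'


Encode each number as n ones followed by a terminating 0:
  10 -> 11111111110 (11 bits)
  5 -> 111110 (6 bits)
  6 -> 1111110 (7 bits)
  1 -> 10 (2 bits)
  11 -> 111111111110 (12 bits)
Total length = 11 + 6 + 7 + 2 + 12 = 38 bits.

Unary([10, 5, 6, 1, 11]) = 11111111110111110111111010111111111110 (38 bits)


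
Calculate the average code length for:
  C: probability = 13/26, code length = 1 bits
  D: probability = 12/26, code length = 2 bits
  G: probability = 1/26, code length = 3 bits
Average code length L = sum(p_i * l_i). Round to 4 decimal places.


Weighted contributions p_i * l_i:
  C: (13/26) * 1 = 13/26
  D: (12/26) * 2 = 24/26
  G: (1/26) * 3 = 3/26
Sum = (13 + 24 + 3)/26 = 40/26

L = 40/26 = 1.5385 bits/symbol


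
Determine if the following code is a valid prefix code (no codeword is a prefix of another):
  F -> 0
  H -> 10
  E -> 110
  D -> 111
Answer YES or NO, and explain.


Checking each pair (does one codeword prefix another?):
  F='0' vs H='10': no prefix
  F='0' vs E='110': no prefix
  F='0' vs D='111': no prefix
  H='10' vs F='0': no prefix
  H='10' vs E='110': no prefix
  H='10' vs D='111': no prefix
  E='110' vs F='0': no prefix
  E='110' vs H='10': no prefix
  E='110' vs D='111': no prefix
  D='111' vs F='0': no prefix
  D='111' vs H='10': no prefix
  D='111' vs E='110': no prefix
No violation found over all pairs.

YES -- this is a valid prefix code. No codeword is a prefix of any other codeword.


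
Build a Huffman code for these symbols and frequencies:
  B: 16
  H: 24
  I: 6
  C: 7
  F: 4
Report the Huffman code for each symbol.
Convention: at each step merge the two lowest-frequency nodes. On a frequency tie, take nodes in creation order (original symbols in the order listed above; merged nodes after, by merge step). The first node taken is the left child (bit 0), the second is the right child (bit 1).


Huffman tree construction:
Step 1: Merge F(4) + I(6) = 10
Step 2: Merge C(7) + (F+I)(10) = 17
Step 3: Merge B(16) + (C+(F+I))(17) = 33
Step 4: Merge H(24) + (B+(C+(F+I)))(33) = 57
Read each symbol's code off the tree from the root (left child = 0, right child = 1).

Codes:
  B: 10 (length 2)
  H: 0 (length 1)
  I: 1111 (length 4)
  C: 110 (length 3)
  F: 1110 (length 4)
Average code length: 117/57 = 2.0526 bits/symbol


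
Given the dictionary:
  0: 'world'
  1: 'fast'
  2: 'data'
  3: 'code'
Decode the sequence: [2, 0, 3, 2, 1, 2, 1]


Look up each index in the dictionary:
  2 -> 'data'
  0 -> 'world'
  3 -> 'code'
  2 -> 'data'
  1 -> 'fast'
  2 -> 'data'
  1 -> 'fast'

Decoded: "data world code data fast data fast"


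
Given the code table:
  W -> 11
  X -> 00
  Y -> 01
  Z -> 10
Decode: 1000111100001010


Decoding:
10 -> Z
00 -> X
11 -> W
11 -> W
00 -> X
00 -> X
10 -> Z
10 -> Z


Result: ZXWWXXZZ
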